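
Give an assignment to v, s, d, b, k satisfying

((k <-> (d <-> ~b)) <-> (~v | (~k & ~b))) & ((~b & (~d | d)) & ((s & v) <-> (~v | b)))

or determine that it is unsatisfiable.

v=T; s=F; d=F; b=F; k=F

  (k <-> (d <-> ~b)) <-> (~v | (~k & ~b)) = True
    k <-> (d <-> ~b) = True
      d <-> ~b = False
        ~b = True
    ~v | (~k & ~b) = True
      ~v = False
      ~k & ~b = True
        ~k = True
        ~b = True
  (~b & (~d | d)) & ((s & v) <-> (~v | b)) = True
    ~b & (~d | d) = True
      ~b = True
      ~d | d = True
        ~d = True
    (s & v) <-> (~v | b) = True
      s & v = False
      ~v | b = False
        ~v = False
Both conjuncts True, so the formula holds.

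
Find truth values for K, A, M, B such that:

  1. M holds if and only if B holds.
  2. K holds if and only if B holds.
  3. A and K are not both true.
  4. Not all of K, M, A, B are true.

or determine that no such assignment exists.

K = True; A = False; M = True; B = True

  (1) M=T, B=T — same ✓
  (2) K=T, B=T — same ✓
  (3) A=F, K=T — not both ✓
  (4) {K, M, A, B}: 3/4 true — not all ✓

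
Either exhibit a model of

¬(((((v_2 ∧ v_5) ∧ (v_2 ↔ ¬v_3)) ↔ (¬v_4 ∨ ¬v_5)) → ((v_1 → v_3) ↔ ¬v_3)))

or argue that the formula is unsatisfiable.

v_1 = True, v_2 = True, v_3 = False, v_4 = False, v_5 = True

  ¬(((((v_2 ∧ v_5) ∧ (v_2 ↔ ¬v_3)) ↔ (¬v_4 ∨ ¬v_5)) → ((v_1 → v_3) ↔ ¬v_3))) = True
    (((v_2 ∧ v_5) ∧ (v_2 ↔ ¬v_3)) ↔ (¬v_4 ∨ ¬v_5)) → ((v_1 → v_3) ↔ ¬v_3) = False
      ((v_2 ∧ v_5) ∧ (v_2 ↔ ¬v_3)) ↔ (¬v_4 ∨ ¬v_5) = True
        (v_2 ∧ v_5) ∧ (v_2 ↔ ¬v_3) = True
          v_2 ∧ v_5 = True
          v_2 ↔ ¬v_3 = True
            ¬v_3 = True
        ¬v_4 ∨ ¬v_5 = True
          ¬v_4 = True
          ¬v_5 = False
      (v_1 → v_3) ↔ ¬v_3 = False
        v_1 → v_3 = False
        ¬v_3 = True
The formula evaluates to True.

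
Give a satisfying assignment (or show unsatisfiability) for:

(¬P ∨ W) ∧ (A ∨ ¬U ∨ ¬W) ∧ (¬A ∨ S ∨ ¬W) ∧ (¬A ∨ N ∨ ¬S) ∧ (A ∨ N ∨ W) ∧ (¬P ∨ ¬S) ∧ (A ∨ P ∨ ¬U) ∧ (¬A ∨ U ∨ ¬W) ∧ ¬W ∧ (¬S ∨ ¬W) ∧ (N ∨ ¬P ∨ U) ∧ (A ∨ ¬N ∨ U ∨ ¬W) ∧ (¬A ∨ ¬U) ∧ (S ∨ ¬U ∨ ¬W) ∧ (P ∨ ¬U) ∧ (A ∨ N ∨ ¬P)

W=F; S=F; U=F; P=F; N=T; A=F

Unit clause (¬W) forces W = False.
In (¬P ∨ W) only ¬P is left, so P = False.
In (P ∨ ¬U) only ¬U is left, so U = False.
Set S = False.
Set N = True.
Set A = False.
All clauses satisfied.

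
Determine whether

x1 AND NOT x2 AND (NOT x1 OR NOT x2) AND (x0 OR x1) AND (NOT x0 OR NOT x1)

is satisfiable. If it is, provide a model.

Unit clause (x1) forces x1 = True.
Unit clause (NOT x2) forces x2 = False.
In (NOT x0 OR NOT x1) only NOT x0 is left, so x0 = False.
Check each clause:
  (x1): x1 holds.
  (NOT x2): NOT x2 holds.
  (NOT x1 OR NOT x2): NOT x2 holds.
  (x0 OR x1): x1 holds.
  (NOT x0 OR NOT x1): NOT x0 holds.
All clauses satisfied.

x0 = False; x1 = True; x2 = False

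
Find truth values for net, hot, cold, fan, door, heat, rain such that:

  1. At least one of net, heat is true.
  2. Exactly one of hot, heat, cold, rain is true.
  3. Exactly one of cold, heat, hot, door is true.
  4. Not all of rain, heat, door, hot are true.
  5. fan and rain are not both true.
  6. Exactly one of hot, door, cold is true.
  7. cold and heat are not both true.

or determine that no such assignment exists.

net = True; hot = False; cold = False; fan = False; door = True; heat = False; rain = True

  (1) {net, heat}: 1 true — at least one ✓
  (2) {hot, heat, cold, rain}: 1 true — exactly one ✓
  (3) {cold, heat, hot, door}: 1 true — exactly one ✓
  (4) {rain, heat, door, hot}: 2/4 true — not all ✓
  (5) fan=F, rain=T — not both ✓
  (6) {hot, door, cold}: 1 true — exactly one ✓
  (7) cold=F, heat=F — not both ✓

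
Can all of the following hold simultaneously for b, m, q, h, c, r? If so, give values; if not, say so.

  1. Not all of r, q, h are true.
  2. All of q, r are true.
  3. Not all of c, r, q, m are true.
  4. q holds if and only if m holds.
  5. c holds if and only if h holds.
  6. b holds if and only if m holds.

b = True, m = True, q = True, h = False, c = False, r = True

  (1) {r, q, h}: 2/3 true — not all ✓
  (2) {q, r}: all 2 true ✓
  (3) {c, r, q, m}: 3/4 true — not all ✓
  (4) q=T, m=T — same ✓
  (5) c=F, h=F — same ✓
  (6) b=T, m=T — same ✓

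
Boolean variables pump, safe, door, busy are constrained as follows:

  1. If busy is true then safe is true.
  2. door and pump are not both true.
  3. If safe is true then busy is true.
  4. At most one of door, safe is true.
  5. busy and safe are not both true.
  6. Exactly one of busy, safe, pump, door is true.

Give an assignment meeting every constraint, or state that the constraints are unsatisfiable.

pump = False, safe = False, door = True, busy = False

  (1) busy=F ⇒ safe: vacuous ✓
  (2) door=T, pump=F — not both ✓
  (3) safe=F ⇒ busy: vacuous ✓
  (4) {door, safe}: 1 true — at most one ✓
  (5) busy=F, safe=F — not both ✓
  (6) {busy, safe, pump, door}: 1 true — exactly one ✓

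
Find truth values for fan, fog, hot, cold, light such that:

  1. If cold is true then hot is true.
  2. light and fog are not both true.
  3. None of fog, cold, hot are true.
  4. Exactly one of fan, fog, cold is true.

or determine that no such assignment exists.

fan: True; fog: False; hot: False; cold: False; light: False

  (1) cold=F ⇒ hot: vacuous ✓
  (2) light=F, fog=F — not both ✓
  (3) {fog, cold, hot}: 0 true — none ✓
  (4) {fan, fog, cold}: 1 true — exactly one ✓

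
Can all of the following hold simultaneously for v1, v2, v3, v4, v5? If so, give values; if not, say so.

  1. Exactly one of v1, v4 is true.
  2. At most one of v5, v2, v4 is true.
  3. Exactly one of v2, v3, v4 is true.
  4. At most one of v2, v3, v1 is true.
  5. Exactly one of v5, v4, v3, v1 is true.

v1: False, v2: False, v3: False, v4: True, v5: False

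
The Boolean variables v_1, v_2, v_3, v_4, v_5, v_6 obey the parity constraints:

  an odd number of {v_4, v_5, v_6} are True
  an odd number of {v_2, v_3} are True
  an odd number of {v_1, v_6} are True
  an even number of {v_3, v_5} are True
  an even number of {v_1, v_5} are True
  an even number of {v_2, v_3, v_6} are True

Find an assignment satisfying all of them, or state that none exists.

v_1: False, v_2: True, v_3: False, v_4: False, v_5: False, v_6: True

{v_4, v_5, v_6}: 1 true → odd ✓
{v_2, v_3}: 1 true → odd ✓
{v_1, v_6}: 1 true → odd ✓
{v_3, v_5}: 0 true → even ✓
{v_1, v_5}: 0 true → even ✓
{v_2, v_3, v_6}: 2 true → even ✓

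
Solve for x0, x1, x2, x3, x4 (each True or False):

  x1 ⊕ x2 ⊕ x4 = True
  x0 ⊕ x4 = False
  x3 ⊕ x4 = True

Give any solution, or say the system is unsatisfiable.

x0 = False, x1 = False, x2 = True, x3 = True, x4 = False

x1 ⊕ x2 ⊕ x4 = F ⊕ T ⊕ F = True ✓
x0 ⊕ x4 = F ⊕ F = False ✓
x3 ⊕ x4 = T ⊕ F = True ✓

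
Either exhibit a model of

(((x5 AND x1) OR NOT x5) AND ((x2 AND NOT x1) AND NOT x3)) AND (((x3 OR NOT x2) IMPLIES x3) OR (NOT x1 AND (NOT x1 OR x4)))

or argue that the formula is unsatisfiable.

x1: False, x2: True, x3: False, x4: False, x5: False

  ((x5 AND x1) OR NOT x5) AND ((x2 AND NOT x1) AND NOT x3) = True
    (x5 AND x1) OR NOT x5 = True
      x5 AND x1 = False
      NOT x5 = True
    (x2 AND NOT x1) AND NOT x3 = True
      x2 AND NOT x1 = True
        NOT x1 = True
      NOT x3 = True
  ((x3 OR NOT x2) IMPLIES x3) OR (NOT x1 AND (NOT x1 OR x4)) = True
    (x3 OR NOT x2) IMPLIES x3 = True
      x3 OR NOT x2 = False
        NOT x2 = False
    NOT x1 AND (NOT x1 OR x4) = True
      NOT x1 = True
      NOT x1 OR x4 = True
        NOT x1 = True
Both conjuncts True, so the formula holds.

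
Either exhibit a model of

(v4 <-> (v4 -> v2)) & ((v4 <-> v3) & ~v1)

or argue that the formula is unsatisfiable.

v1 = False, v2 = True, v3 = True, v4 = True

  v4 <-> (v4 -> v2) = True
    v4 -> v2 = True
  (v4 <-> v3) & ~v1 = True
    v4 <-> v3 = True
    ~v1 = True
Both conjuncts True, so the formula holds.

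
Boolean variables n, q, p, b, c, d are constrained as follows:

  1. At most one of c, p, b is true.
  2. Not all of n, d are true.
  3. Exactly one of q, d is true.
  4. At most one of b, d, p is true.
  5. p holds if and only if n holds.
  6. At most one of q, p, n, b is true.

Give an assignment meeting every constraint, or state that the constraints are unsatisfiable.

n = False; q = False; p = False; b = False; c = True; d = True

  (1) {c, p, b}: 1 true — at most one ✓
  (2) {n, d}: 1/2 true — not all ✓
  (3) {q, d}: 1 true — exactly one ✓
  (4) {b, d, p}: 1 true — at most one ✓
  (5) p=F, n=F — same ✓
  (6) {q, p, n, b}: 0 true — at most one ✓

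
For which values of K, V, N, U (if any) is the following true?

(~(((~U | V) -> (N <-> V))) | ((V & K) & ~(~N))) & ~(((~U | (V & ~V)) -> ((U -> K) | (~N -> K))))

The formula is unsatisfiable.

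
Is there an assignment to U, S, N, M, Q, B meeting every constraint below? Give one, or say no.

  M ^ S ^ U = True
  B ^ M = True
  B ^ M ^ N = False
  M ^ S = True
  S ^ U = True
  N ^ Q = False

U: False, S: True, N: True, M: False, Q: True, B: True

M ^ S ^ U = F ^ T ^ F = True ✓
B ^ M = T ^ F = True ✓
B ^ M ^ N = T ^ F ^ T = False ✓
M ^ S = F ^ T = True ✓
S ^ U = T ^ F = True ✓
N ^ Q = T ^ T = False ✓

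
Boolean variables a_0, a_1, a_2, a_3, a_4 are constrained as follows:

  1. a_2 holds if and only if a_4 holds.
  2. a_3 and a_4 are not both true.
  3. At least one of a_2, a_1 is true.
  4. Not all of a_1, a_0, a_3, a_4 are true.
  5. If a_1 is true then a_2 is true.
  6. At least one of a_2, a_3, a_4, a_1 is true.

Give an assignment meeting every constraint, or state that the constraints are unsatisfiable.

a_0=T; a_1=T; a_2=T; a_3=F; a_4=T

  (1) a_2=T, a_4=T — same ✓
  (2) a_3=F, a_4=T — not both ✓
  (3) {a_2, a_1}: 2 true — at least one ✓
  (4) {a_1, a_0, a_3, a_4}: 3/4 true — not all ✓
  (5) a_1=T ⇒ a_2: T ✓
  (6) {a_2, a_3, a_4, a_1}: 3 true — at least one ✓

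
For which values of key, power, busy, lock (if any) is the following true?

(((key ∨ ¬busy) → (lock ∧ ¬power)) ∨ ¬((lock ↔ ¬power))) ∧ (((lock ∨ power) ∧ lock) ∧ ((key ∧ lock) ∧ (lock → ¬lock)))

Case lock = True: the conjunct lock → ¬lock becomes True → ¬True = False.
Case lock = False: the conjunct lock is False.
Both cases fail — unsatisfiable.

No satisfying assignment exists.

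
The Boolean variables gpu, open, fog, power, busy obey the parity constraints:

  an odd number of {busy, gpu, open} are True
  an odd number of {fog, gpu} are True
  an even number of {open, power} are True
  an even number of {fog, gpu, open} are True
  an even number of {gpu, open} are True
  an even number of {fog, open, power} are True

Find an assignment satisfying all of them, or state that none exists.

gpu=T, open=T, fog=F, power=T, busy=T

{busy, gpu, open}: 3 true → odd ✓
{fog, gpu}: 1 true → odd ✓
{open, power}: 2 true → even ✓
{fog, gpu, open}: 2 true → even ✓
{gpu, open}: 2 true → even ✓
{fog, open, power}: 2 true → even ✓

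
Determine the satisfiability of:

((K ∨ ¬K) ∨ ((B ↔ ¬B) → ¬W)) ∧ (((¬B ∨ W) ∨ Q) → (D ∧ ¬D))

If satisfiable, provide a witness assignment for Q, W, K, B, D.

Q: False; W: False; K: True; B: True; D: False

  (K ∨ ¬K) ∨ ((B ↔ ¬B) → ¬W) = True
    K ∨ ¬K = True
      ¬K = False
    (B ↔ ¬B) → ¬W = True
      B ↔ ¬B = False
        ¬B = False
      ¬W = True
  ((¬B ∨ W) ∨ Q) → (D ∧ ¬D) = True
    (¬B ∨ W) ∨ Q = False
      ¬B ∨ W = False
        ¬B = False
    D ∧ ¬D = False
      ¬D = True
Both conjuncts True, so the formula holds.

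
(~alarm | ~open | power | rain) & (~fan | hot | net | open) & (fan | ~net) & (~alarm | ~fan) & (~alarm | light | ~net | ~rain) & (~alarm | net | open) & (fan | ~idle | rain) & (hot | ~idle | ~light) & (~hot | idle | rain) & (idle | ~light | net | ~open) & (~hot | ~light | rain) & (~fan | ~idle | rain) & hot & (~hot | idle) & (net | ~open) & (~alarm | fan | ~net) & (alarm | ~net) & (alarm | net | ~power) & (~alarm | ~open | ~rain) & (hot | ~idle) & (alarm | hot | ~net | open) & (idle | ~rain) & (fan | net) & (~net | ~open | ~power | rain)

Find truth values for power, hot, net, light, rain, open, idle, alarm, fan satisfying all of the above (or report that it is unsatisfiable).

power: False, hot: True, net: False, light: True, rain: True, open: False, idle: True, alarm: False, fan: True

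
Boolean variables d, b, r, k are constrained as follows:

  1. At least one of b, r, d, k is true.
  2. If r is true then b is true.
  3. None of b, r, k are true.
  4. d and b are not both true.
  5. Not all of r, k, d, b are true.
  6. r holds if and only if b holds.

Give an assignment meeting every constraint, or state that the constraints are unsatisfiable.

d: True, b: False, r: False, k: False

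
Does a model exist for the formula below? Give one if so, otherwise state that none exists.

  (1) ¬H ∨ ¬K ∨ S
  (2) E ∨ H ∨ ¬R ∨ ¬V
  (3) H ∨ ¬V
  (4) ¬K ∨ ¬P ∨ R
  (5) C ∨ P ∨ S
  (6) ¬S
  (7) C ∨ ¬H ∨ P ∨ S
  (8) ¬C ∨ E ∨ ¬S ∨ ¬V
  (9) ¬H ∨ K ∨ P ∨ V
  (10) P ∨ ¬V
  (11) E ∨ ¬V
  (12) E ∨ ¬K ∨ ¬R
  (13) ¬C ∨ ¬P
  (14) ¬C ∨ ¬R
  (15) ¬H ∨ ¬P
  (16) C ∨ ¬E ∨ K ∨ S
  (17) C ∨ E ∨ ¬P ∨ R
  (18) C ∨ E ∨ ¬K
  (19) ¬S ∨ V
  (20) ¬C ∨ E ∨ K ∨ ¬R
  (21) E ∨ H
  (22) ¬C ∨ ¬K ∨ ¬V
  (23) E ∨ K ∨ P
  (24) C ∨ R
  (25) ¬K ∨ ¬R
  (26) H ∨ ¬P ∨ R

Unit clause (¬S) forces S = False.
Try V = True:
  (H ∨ ¬V) forces H = True.
  (¬H ∨ ¬K ∨ S) forces K = False.
  (P ∨ ¬V) forces P = True.
  clause (¬H ∨ ¬P) is falsified — backtrack.
So V = False.
Set P = False.
  then (C ∨ P ∨ S) forces C = True.
  then (¬C ∨ ¬R) forces R = False.
Set K = False.
  then (¬H ∨ K ∨ P ∨ V) forces H = False.
  then (E ∨ H) forces E = True.
All clauses satisfied.

S = False, V = False, P = False, R = False, C = True, K = False, E = True, H = False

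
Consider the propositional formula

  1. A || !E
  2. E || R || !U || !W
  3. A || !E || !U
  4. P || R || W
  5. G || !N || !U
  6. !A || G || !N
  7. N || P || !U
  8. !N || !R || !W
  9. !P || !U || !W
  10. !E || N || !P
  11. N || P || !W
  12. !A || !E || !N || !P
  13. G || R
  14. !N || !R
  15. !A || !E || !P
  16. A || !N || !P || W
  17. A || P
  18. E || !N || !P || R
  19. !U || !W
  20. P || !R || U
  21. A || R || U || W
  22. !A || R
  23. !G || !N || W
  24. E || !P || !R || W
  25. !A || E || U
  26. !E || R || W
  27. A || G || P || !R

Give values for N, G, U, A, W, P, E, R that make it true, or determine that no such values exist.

N=F, G=F, U=F, A=F, W=T, P=T, E=F, R=T

Set N = False.
Set G = False.
  then (G || R) forces R = True.
Try U = True:
  (N || P || !U) forces P = True.
  (!P || !U || !W) forces W = False.
  (!E || N || !P) forces E = False.
  clause (E || !P || !R || W) is falsified — backtrack.
So U = False.
  then (P || !R || U) forces P = True.
  then (!E || N || !P) forces E = False.
  then (E || !P || !R || W) forces W = True.
  then (!A || E || U) forces A = False.
All clauses satisfied.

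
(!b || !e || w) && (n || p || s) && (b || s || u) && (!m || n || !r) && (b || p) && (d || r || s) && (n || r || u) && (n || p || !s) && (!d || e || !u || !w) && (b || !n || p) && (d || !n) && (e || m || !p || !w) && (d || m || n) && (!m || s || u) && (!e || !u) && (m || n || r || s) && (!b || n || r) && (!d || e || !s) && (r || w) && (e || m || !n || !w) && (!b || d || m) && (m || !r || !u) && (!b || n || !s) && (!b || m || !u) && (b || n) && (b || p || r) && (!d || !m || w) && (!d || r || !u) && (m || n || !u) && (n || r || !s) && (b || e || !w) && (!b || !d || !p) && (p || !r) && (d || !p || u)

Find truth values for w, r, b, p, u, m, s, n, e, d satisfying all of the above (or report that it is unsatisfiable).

Set w = True.
Set r = False.
Set b = False.
  then (b || p) forces p = True.
  then (b || n) forces n = True.
  then (b || e || !w) forces e = True.
  then (d || !n) forces d = True.
  then (!e || !u) forces u = False.
  then (b || s || u) forces s = True.
Set m = False.
All clauses satisfied.

w=T, r=F, b=F, p=T, u=F, m=F, s=T, n=T, e=T, d=T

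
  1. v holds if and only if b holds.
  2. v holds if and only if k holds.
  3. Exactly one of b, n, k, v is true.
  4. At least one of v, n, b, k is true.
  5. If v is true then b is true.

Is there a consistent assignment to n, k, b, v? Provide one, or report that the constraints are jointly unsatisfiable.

n: True, k: False, b: False, v: False

  (1) v=F, b=F — same ✓
  (2) v=F, k=F — same ✓
  (3) {b, n, k, v}: 1 true — exactly one ✓
  (4) {v, n, b, k}: 1 true — at least one ✓
  (5) v=F ⇒ b: vacuous ✓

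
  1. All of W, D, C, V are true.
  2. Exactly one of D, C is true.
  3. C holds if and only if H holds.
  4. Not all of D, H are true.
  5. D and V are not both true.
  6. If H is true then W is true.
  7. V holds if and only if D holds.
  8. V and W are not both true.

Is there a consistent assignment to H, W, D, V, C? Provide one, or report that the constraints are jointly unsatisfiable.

Unsatisfiable

Case V = True:
  (1) forces W = True.
  Constraint (8) is violated (V=T, W=T) — contradiction.
Case V = False:
  Constraint (1) is violated (V=F) — contradiction.
Both cases fail — unsatisfiable.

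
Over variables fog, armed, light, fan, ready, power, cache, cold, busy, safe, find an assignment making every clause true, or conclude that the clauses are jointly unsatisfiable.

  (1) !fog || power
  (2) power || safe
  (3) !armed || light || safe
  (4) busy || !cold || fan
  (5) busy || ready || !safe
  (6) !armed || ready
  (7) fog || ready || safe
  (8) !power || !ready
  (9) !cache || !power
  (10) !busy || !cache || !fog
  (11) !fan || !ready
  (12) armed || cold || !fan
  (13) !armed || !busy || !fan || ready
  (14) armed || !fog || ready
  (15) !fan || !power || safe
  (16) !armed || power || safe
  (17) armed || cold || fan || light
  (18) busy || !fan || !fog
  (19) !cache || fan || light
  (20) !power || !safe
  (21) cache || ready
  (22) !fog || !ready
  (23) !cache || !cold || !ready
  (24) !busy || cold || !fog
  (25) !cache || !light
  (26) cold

fog = False, armed = False, light = False, fan = False, ready = True, power = False, cache = False, cold = True, busy = True, safe = True

Unit clause (cold) forces cold = True.
Try fog = True:
  (!fog || power) forces power = True.
  (!power || !ready) forces ready = False.
  (!armed || ready) forces armed = False.
  clause (armed || !fog || ready) is falsified — backtrack.
So fog = False.
Set armed = False.
Set light = False.
Set fan = False.
  then (busy || !cold || fan) forces busy = True.
  then (!cache || fan || light) forces cache = False.
  then (cache || ready) forces ready = True.
  then (!power || !ready) forces power = False.
  then (power || safe) forces safe = True.
All clauses satisfied.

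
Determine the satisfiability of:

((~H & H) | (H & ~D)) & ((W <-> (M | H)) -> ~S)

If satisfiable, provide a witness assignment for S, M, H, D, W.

S = False, M = True, H = True, D = False, W = False

  (~H & H) | (H & ~D) = True
    ~H & H = False
      ~H = False
    H & ~D = True
      ~D = True
  (W <-> (M | H)) -> ~S = True
    W <-> (M | H) = False
      M | H = True
    ~S = True
Both conjuncts True, so the formula holds.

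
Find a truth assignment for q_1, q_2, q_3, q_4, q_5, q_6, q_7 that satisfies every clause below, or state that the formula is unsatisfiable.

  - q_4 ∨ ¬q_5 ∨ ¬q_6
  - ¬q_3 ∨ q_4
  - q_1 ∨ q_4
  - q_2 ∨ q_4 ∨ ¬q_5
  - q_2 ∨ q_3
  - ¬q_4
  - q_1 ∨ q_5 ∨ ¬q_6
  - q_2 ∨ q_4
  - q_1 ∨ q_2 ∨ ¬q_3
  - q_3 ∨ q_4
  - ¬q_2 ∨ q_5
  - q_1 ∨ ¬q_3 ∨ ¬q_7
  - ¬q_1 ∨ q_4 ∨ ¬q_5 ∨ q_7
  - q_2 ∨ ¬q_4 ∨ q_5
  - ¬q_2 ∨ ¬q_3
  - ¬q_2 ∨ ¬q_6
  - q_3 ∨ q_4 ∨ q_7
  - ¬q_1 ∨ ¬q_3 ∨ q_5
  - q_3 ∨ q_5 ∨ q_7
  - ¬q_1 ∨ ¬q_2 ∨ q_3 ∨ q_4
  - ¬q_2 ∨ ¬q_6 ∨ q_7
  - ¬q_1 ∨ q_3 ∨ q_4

Unsatisfiable

Case q_4 = True:
  Clause (¬q_4) is falsified — contradiction.
Case q_4 = False:
  (¬q_3 ∨ q_4) forces q_3 = False.
  Clause (q_3 ∨ q_4) is falsified — contradiction.
Both cases fail, so the formula is unsatisfiable.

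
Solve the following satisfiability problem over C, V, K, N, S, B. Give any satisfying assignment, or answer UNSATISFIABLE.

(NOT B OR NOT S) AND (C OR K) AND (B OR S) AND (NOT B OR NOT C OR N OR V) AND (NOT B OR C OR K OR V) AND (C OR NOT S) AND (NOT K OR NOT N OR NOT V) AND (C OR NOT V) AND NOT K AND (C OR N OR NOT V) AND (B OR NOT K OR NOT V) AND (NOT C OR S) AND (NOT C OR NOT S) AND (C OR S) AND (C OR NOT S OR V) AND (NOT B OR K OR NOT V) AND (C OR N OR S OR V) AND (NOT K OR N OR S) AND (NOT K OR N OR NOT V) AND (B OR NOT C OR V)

Case K = True:
  Clause (NOT K) is falsified — contradiction.
Case K = False:
  (C OR K) forces C = True.
  (NOT C OR S) forces S = True.
  Clause (NOT C OR NOT S) is falsified — contradiction.
Both cases fail, so the formula is unsatisfiable.

UNSATISFIABLE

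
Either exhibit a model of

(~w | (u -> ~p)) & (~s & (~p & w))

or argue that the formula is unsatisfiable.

p: False, u: True, w: True, s: False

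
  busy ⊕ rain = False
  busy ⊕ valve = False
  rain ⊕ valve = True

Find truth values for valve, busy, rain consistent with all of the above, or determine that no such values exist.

The formula is unsatisfiable.

Adding constraints 1, 2, 3 mod 2: every variable appears an even number of times on the left, so the left side is 0.
But the right sides sum to 1 (mod 2). 0 ≠ 1 — the system is inconsistent.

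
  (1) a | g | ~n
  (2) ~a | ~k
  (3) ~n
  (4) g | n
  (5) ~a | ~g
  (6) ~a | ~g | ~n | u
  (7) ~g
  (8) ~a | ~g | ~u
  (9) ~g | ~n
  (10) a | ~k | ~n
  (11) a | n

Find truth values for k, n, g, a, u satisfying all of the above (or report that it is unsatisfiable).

Case n = True:
  Clause (~n) is falsified — contradiction.
Case n = False:
  (g | n) forces g = True.
  Clause (~g) is falsified — contradiction.
Both cases fail, so the formula is unsatisfiable.

Unsatisfiable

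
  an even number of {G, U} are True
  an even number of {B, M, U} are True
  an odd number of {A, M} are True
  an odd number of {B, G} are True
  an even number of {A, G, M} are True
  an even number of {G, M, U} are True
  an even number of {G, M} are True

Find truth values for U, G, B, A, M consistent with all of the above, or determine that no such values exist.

Adding constraints 2, 4, 6 mod 2: every variable appears an even number of times on the left, so the left side is 0.
But the right sides sum to 1 (mod 2). 0 ≠ 1 — the system is inconsistent.

UNSATISFIABLE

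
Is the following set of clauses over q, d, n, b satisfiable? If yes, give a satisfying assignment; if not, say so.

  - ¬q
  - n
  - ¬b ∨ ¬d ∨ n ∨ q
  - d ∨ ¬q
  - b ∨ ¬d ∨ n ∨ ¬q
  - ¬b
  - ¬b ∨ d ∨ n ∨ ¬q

q: False, d: True, n: True, b: False

Unit clause (¬q) forces q = False.
Unit clause (n) forces n = True.
Unit clause (¬b) forces b = False.
Set d = True.
Check each clause:
  (¬q): ¬q holds.
  (n): n holds.
  (¬b ∨ ¬d ∨ n ∨ q): ¬b holds.
  (d ∨ ¬q): d holds.
  (b ∨ ¬d ∨ n ∨ ¬q): n holds.
  (¬b): ¬b holds.
  (¬b ∨ d ∨ n ∨ ¬q): ¬b holds.
All clauses satisfied.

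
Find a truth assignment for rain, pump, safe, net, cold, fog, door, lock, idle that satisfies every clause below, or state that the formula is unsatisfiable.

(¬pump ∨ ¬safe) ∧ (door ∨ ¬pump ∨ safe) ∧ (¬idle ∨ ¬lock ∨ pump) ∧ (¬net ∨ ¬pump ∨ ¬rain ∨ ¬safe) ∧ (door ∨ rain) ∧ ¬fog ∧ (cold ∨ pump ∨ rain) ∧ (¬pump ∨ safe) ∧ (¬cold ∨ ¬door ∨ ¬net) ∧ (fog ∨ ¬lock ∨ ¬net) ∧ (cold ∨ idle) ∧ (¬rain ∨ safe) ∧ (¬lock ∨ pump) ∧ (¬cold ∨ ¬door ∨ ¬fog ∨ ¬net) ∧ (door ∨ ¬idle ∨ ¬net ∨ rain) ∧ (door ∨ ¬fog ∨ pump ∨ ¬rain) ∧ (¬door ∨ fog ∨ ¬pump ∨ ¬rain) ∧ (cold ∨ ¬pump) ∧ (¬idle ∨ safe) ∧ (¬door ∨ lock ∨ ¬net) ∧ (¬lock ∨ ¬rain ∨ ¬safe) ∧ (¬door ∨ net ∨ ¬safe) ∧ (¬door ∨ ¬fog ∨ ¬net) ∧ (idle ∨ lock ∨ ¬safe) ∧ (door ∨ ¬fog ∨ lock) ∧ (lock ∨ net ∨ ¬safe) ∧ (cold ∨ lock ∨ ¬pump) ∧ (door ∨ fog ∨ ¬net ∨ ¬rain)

rain = False, pump = False, safe = False, net = False, cold = True, fog = False, door = True, lock = False, idle = False

Unit clause (¬fog) forces fog = False.
Set rain = False.
  then (door ∨ rain) forces door = True.
Try pump = True:
  (¬pump ∨ ¬safe) forces safe = False.
  clause (¬pump ∨ safe) is falsified — backtrack.
So pump = False.
  then (cold ∨ pump ∨ rain) forces cold = True.
  then (¬cold ∨ ¬door ∨ ¬net) forces net = False.
  then (¬lock ∨ pump) forces lock = False.
  then (¬door ∨ net ∨ ¬safe) forces safe = False.
  then (¬idle ∨ safe) forces idle = False.
All clauses satisfied.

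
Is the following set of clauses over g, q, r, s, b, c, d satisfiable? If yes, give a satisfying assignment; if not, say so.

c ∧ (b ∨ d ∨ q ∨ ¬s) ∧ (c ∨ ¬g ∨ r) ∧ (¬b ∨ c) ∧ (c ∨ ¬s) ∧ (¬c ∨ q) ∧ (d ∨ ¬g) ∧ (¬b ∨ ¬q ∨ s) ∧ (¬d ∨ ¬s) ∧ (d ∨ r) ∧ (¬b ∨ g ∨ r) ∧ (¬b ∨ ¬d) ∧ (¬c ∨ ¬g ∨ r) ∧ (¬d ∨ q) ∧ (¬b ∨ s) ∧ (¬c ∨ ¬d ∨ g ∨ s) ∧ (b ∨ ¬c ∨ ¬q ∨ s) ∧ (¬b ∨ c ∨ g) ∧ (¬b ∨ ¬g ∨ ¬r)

Unit clause (c) forces c = True.
In (¬c ∨ q) only q is left, so q = True.
Try g = True:
  (d ∨ ¬g) forces d = True.
  (¬d ∨ ¬s) forces s = False.
  (¬b ∨ ¬q ∨ s) forces b = False.
  clause (b ∨ ¬c ∨ ¬q ∨ s) is falsified — backtrack.
So g = False.
Set r = True.
Set s = True.
  then (¬d ∨ ¬s) forces d = False.
Set b = False.
All clauses satisfied.

g = False, q = True, r = True, s = True, b = False, c = True, d = False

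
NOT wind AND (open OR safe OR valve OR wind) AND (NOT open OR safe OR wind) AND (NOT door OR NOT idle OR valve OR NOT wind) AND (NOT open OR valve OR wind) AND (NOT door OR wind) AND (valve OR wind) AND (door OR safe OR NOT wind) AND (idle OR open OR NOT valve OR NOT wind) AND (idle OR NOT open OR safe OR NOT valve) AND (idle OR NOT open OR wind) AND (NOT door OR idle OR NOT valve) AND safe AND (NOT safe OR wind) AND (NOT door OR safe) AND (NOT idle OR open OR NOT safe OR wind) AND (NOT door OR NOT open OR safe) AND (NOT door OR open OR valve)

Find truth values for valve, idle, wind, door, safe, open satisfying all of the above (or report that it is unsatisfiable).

Unsatisfiable — no assignment works.

Case safe = True:
  (NOT wind) forces wind = False.
  Clause (NOT safe OR wind) is falsified — contradiction.
Case safe = False:
  Clause (safe) is falsified — contradiction.
Both cases fail, so the formula is unsatisfiable.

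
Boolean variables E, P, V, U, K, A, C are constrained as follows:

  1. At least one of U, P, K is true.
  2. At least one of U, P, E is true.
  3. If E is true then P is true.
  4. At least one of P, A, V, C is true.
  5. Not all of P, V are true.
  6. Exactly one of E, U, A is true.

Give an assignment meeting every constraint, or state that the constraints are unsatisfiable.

E=F; P=T; V=F; U=F; K=F; A=T; C=F

  (1) {U, P, K}: 1 true — at least one ✓
  (2) {U, P, E}: 1 true — at least one ✓
  (3) E=F ⇒ P: vacuous ✓
  (4) {P, A, V, C}: 2 true — at least one ✓
  (5) {P, V}: 1/2 true — not all ✓
  (6) {E, U, A}: 1 true — exactly one ✓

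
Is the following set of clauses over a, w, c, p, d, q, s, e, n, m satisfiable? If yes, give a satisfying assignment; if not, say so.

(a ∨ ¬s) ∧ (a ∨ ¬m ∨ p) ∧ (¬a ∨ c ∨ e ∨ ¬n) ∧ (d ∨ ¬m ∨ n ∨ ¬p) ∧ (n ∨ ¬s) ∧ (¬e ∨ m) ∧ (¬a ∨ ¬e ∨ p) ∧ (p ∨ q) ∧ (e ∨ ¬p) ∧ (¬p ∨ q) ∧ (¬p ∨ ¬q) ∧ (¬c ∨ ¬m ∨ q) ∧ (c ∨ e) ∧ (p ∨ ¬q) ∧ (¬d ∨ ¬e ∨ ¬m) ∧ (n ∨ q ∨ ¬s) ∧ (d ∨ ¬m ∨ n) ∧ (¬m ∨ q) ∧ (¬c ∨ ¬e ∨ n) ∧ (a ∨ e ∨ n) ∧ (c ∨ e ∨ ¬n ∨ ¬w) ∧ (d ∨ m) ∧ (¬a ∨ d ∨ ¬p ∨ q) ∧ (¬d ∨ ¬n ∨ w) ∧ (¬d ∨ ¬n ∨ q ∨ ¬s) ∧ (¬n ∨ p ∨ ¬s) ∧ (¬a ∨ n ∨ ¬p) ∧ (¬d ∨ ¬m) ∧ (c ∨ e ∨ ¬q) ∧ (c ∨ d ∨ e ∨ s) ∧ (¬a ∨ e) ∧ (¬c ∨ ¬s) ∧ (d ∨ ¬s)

Case q = True:
  (¬p ∨ ¬q) forces p = False.
  Clause (p ∨ ¬q) is falsified — contradiction.
Case q = False:
  (p ∨ q) forces p = True.
  Clause (¬p ∨ q) is falsified — contradiction.
Both cases fail, so the formula is unsatisfiable.

No satisfying assignment exists.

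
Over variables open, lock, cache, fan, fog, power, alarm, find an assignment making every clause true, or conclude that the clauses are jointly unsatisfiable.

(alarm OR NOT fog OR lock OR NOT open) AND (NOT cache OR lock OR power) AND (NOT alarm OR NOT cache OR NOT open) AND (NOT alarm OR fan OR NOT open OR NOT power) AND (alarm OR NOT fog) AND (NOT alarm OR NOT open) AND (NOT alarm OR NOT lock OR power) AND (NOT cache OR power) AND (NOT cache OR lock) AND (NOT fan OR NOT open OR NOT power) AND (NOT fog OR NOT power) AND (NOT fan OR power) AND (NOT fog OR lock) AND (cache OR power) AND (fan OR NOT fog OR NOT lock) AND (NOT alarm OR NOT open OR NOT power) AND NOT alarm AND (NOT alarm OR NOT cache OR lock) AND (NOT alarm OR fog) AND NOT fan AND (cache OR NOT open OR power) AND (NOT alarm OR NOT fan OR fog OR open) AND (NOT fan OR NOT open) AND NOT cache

Unit clause (NOT alarm) forces alarm = False.
Unit clause (NOT fan) forces fan = False.
Unit clause (NOT cache) forces cache = False.
In (alarm OR NOT fog) only NOT fog is left, so fog = False.
In (cache OR power) only power is left, so power = True.
Set open = False.
Set lock = True.
All clauses satisfied.

open = False, lock = True, cache = False, fan = False, fog = False, power = True, alarm = False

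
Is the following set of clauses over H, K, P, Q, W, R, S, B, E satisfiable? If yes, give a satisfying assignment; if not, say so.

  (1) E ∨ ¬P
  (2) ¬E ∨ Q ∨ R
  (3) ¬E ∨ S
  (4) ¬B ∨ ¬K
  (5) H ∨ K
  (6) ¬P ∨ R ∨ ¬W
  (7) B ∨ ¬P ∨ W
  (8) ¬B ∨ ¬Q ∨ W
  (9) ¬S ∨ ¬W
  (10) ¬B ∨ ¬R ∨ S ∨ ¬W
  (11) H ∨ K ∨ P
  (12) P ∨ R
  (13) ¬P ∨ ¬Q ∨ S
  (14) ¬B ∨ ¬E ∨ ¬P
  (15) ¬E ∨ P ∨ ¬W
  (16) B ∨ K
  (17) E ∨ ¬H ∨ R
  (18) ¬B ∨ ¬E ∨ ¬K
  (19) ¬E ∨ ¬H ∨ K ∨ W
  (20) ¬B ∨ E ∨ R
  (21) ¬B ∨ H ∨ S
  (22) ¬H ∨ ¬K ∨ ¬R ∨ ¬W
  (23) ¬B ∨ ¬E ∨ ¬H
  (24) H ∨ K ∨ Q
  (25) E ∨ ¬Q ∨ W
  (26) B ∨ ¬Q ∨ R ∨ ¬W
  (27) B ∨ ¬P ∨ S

Set H = False.
  then (H ∨ K) forces K = True.
  then (¬B ∨ ¬K) forces B = False.
Try P = True:
  (E ∨ ¬P) forces E = True.
  (¬E ∨ S) forces S = True.
  (B ∨ ¬P ∨ W) forces W = True.
  clause (¬S ∨ ¬W) is falsified — backtrack.
So P = False.
  then (P ∨ R) forces R = True.
Set Q = False.
Set W = True.
  then (¬S ∨ ¬W) forces S = False.
  then (¬E ∨ P ∨ ¬W) forces E = False.
All clauses satisfied.

H = False; K = True; P = False; Q = False; W = True; R = True; S = False; B = False; E = False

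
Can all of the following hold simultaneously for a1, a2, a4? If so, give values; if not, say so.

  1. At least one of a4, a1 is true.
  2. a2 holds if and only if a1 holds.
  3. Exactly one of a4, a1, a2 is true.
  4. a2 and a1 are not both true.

a1=F, a2=F, a4=T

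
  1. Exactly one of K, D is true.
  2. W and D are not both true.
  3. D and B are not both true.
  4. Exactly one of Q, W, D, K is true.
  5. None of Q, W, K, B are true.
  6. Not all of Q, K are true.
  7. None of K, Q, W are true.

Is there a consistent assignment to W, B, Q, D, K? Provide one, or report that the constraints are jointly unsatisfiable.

W=F, B=F, Q=F, D=T, K=F

  (1) {K, D}: 1 true — exactly one ✓
  (2) W=F, D=T — not both ✓
  (3) D=T, B=F — not both ✓
  (4) {Q, W, D, K}: 1 true — exactly one ✓
  (5) {Q, W, K, B}: 0 true — none ✓
  (6) {Q, K}: 0/2 true — not all ✓
  (7) {K, Q, W}: 0 true — none ✓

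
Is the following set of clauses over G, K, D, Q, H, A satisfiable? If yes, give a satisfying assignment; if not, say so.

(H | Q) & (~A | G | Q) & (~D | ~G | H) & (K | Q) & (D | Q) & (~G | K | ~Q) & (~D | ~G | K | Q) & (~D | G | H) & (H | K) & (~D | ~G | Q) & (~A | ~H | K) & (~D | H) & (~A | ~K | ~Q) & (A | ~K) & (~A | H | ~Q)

G = False, K = False, D = True, Q = True, H = True, A = False

Set G = False.
Try K = True:
  (A | ~K) forces A = True.
  (~A | G | Q) forces Q = True.
  clause (~A | ~K | ~Q) is falsified — backtrack.
So K = False.
  then (K | Q) forces Q = True.
  then (H | K) forces H = True.
  then (~A | ~H | K) forces A = False.
Set D = True.
All clauses satisfied.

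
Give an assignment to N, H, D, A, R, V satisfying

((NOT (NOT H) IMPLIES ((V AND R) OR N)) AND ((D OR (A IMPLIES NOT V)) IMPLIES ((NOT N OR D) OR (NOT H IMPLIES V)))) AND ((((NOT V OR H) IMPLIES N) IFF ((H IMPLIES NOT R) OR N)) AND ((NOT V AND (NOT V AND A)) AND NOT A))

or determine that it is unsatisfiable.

No satisfying assignment exists.

Case A = True: the conjunct NOT A is False.
Case A = False: the conjunct A is False.
Both cases fail — unsatisfiable.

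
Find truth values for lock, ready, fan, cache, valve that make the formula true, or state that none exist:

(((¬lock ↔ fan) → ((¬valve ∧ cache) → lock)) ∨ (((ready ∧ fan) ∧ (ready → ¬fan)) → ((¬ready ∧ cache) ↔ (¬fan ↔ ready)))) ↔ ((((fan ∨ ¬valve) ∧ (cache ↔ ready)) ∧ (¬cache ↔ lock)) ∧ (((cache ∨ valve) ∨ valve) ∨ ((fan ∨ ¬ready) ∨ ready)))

lock = False; ready = True; fan = True; cache = True; valve = True

  (((¬lock ↔ fan) → ((¬valve ∧ cache) → lock)) ∨ (((ready ∧ fan) ∧ (ready → ¬fan)) → ((¬ready ∧ cache) ↔ (¬fan ↔ ready)))) ↔ ((((fan ∨ ¬valve) ∧ (cache ↔ ready)) ∧ (¬cache ↔ lock)) ∧ (((cache ∨ valve) ∨ valve) ∨ ((fan ∨ ¬ready) ∨ ready))) = True
    ((¬lock ↔ fan) → ((¬valve ∧ cache) → lock)) ∨ (((ready ∧ fan) ∧ (ready → ¬fan)) → ((¬ready ∧ cache) ↔ (¬fan ↔ ready))) = True
      (¬lock ↔ fan) → ((¬valve ∧ cache) → lock) = True
        ¬lock ↔ fan = True
          ¬lock = True
        (¬valve ∧ cache) → lock = True
          ¬valve ∧ cache = False
            ¬valve = False
      ((ready ∧ fan) ∧ (ready → ¬fan)) → ((¬ready ∧ cache) ↔ (¬fan ↔ ready)) = True
        (ready ∧ fan) ∧ (ready → ¬fan) = False
          ready ∧ fan = True
          ready → ¬fan = False
            ¬fan = False
        (¬ready ∧ cache) ↔ (¬fan ↔ ready) = True
          ¬ready ∧ cache = False
            ¬ready = False
          ¬fan ↔ ready = False
            ¬fan = False
    (((fan ∨ ¬valve) ∧ (cache ↔ ready)) ∧ (¬cache ↔ lock)) ∧ (((cache ∨ valve) ∨ valve) ∨ ((fan ∨ ¬ready) ∨ ready)) = True
      ((fan ∨ ¬valve) ∧ (cache ↔ ready)) ∧ (¬cache ↔ lock) = True
        (fan ∨ ¬valve) ∧ (cache ↔ ready) = True
          fan ∨ ¬valve = True
            ¬valve = False
          cache ↔ ready = True
        ¬cache ↔ lock = True
          ¬cache = False
      ((cache ∨ valve) ∨ valve) ∨ ((fan ∨ ¬ready) ∨ ready) = True
        (cache ∨ valve) ∨ valve = True
          cache ∨ valve = True
        (fan ∨ ¬ready) ∨ ready = True
          fan ∨ ¬ready = True
            ¬ready = False
The formula evaluates to True.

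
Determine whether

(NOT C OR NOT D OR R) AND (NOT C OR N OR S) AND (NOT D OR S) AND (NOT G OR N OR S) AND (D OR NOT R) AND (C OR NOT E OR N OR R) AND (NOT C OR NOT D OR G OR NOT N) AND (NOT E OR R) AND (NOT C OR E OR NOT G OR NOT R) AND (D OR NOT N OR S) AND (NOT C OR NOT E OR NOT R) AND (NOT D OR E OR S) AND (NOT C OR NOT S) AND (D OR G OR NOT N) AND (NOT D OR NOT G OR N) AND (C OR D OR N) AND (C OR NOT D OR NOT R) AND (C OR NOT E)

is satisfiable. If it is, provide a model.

R = False; D = True; G = False; C = False; N = True; E = False; S = True

Set R = False.
  then (NOT E OR R) forces E = False.
Set D = True.
  then (NOT C OR NOT D OR R) forces C = False.
  then (NOT D OR S) forces S = True.
Set G = False.
Set N = True.
All clauses satisfied.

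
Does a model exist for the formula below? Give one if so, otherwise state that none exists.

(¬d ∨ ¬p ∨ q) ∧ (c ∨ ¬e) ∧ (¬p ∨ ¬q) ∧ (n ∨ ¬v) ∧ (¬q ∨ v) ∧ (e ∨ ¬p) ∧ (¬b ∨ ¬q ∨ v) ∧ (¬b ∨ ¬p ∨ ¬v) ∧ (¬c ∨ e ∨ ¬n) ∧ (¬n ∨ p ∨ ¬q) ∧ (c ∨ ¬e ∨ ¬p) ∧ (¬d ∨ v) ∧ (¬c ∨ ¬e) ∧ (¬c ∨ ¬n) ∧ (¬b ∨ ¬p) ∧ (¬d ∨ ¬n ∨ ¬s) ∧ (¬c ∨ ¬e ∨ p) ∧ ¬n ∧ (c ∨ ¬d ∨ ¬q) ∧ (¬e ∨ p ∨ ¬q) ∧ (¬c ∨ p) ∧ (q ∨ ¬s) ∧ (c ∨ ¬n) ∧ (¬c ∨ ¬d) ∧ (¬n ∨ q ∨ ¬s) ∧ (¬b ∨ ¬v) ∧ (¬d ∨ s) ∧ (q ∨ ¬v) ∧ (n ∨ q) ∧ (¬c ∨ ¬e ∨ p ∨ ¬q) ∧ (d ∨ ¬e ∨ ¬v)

Case n = True:
  Clause (¬n) is falsified — contradiction.
Case n = False:
  (n ∨ ¬v) forces v = False.
  (¬q ∨ v) forces q = False.
  Clause (n ∨ q) is falsified — contradiction.
Both cases fail, so the formula is unsatisfiable.

UNSATISFIABLE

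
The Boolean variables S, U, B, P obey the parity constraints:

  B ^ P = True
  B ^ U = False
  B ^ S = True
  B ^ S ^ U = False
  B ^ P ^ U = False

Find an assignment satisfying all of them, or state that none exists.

S = False; U = True; B = True; P = False

B ^ P = T ^ F = True ✓
B ^ U = T ^ T = False ✓
B ^ S = T ^ F = True ✓
B ^ S ^ U = T ^ F ^ T = False ✓
B ^ P ^ U = T ^ F ^ T = False ✓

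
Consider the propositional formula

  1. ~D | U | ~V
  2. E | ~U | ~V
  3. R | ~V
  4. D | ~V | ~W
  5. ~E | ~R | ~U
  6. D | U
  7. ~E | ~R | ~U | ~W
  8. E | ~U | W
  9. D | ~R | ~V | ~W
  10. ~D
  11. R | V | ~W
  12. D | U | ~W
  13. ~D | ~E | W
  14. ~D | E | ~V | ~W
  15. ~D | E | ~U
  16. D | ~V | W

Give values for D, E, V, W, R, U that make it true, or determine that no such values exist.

D=F, E=T, V=F, W=F, R=F, U=T

Unit clause (~D) forces D = False.
In (D | U) only U is left, so U = True.
Set E = True.
  then (~E | ~R | ~U) forces R = False.
  then (R | ~V) forces V = False.
  then (R | V | ~W) forces W = False.
All clauses satisfied.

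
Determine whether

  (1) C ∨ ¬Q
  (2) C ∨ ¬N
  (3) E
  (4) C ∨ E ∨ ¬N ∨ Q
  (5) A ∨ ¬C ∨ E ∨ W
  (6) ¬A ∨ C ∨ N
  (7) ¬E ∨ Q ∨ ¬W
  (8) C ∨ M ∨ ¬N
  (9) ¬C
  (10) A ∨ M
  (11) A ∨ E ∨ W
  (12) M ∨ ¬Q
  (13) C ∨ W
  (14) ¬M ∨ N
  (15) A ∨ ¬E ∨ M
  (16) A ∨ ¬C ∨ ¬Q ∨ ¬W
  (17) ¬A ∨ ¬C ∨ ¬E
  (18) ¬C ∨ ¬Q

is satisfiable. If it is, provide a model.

Case Q = True:
  (C ∨ ¬Q) forces C = True.
  Clause (¬C) is falsified — contradiction.
Case Q = False:
  (E) forces E = True.
  (¬E ∨ Q ∨ ¬W) forces W = False.
  (¬C) forces C = False.
  Clause (C ∨ W) is falsified — contradiction.
Both cases fail, so the formula is unsatisfiable.

The formula is unsatisfiable.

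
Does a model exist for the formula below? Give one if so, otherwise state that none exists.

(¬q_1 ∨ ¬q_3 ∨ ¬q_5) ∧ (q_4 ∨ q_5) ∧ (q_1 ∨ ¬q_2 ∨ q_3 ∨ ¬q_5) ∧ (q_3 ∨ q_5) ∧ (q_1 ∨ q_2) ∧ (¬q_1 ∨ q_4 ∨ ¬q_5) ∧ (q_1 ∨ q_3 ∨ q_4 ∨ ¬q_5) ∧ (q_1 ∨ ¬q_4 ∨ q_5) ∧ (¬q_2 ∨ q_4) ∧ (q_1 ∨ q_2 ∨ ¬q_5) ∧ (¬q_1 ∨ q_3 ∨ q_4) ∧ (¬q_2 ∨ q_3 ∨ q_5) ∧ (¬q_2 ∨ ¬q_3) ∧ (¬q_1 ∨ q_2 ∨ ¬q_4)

Try q_1 = False:
  (q_1 ∨ q_2) forces q_2 = True.
  (¬q_2 ∨ q_4) forces q_4 = True.
  (q_1 ∨ ¬q_4 ∨ q_5) forces q_5 = True.
  (q_1 ∨ ¬q_2 ∨ q_3 ∨ ¬q_5) forces q_3 = True.
  clause (¬q_2 ∨ ¬q_3) is falsified — backtrack.
So q_1 = True.
Try q_2 = False:
  (¬q_1 ∨ q_2 ∨ ¬q_4) forces q_4 = False.
  (q_4 ∨ q_5) forces q_5 = True.
  clause (¬q_1 ∨ q_4 ∨ ¬q_5) is falsified — backtrack.
So q_2 = True.
  then (¬q_2 ∨ q_4) forces q_4 = True.
  then (¬q_2 ∨ ¬q_3) forces q_3 = False.
  then (q_3 ∨ q_5) forces q_5 = True.
All clauses satisfied.

q_1=T, q_2=T, q_3=F, q_4=T, q_5=T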